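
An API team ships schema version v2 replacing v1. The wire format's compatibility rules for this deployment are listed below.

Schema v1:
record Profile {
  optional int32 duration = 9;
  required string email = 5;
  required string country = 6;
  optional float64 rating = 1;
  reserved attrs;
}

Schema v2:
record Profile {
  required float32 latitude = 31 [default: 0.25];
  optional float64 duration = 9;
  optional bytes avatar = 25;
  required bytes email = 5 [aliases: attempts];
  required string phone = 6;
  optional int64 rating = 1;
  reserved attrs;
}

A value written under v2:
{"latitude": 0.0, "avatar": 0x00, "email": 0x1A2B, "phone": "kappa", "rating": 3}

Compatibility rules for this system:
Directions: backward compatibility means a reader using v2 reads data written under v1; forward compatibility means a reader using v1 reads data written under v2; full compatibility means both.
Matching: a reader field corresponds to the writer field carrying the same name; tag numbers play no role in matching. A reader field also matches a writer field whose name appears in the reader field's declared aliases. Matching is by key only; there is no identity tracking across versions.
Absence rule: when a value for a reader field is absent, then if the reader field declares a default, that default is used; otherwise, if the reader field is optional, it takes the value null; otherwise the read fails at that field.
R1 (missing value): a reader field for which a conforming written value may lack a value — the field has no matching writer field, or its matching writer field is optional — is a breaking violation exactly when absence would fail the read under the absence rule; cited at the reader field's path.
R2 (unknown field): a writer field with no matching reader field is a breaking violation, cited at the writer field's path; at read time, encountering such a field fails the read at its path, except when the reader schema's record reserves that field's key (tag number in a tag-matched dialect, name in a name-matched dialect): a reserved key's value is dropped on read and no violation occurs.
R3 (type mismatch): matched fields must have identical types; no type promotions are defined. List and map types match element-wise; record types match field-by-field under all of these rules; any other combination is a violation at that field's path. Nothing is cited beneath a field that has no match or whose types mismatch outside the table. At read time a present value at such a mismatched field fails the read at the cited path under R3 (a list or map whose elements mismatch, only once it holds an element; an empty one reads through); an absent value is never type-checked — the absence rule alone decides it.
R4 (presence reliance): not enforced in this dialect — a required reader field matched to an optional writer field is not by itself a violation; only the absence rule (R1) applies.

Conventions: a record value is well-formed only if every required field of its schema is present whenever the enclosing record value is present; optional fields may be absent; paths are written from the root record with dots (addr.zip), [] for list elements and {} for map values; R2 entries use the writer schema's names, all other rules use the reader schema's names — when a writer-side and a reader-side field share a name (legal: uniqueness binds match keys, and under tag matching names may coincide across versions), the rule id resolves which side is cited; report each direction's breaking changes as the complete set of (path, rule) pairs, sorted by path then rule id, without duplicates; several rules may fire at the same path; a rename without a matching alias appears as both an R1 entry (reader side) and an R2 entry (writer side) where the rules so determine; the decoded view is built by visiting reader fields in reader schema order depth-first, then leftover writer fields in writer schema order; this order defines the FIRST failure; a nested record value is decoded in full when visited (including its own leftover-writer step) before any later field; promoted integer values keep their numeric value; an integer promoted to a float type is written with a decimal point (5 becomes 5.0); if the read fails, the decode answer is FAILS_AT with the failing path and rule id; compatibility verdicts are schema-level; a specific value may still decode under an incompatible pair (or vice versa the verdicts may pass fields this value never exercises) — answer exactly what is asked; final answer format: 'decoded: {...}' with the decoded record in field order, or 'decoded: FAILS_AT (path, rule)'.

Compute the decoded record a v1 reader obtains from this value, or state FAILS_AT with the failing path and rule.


decoded: FAILS_AT (email, R3)

in Profile below, arrows point writer -> reader
decode (reader v1):
  duration := null (absent, optional -> null)
  read fails at email under R3
  => FAILS_AT (email, R3)
checking off the Profile differences that do not matter here:
  renamed field country to phone in record Profile -> matters for Profile compatibility verdicts, not for this value's decode
  added field avatar to record Profile: optional bytes, tag 25 (in v2 it sits immediately before email) -> matters for Profile compatibility verdicts, not for this value's decode
  field rating in record Profile: type float64 changed to int64 -> matters for Profile compatibility verdicts, not for this value's decode
  field duration in record Profile: type int32 changed to float64 -> matters for Profile compatibility verdicts, not for this value's decode
  added field latitude to record Profile: required float32, tag 31, default 0.25 (in v2 it sits immediately before duration) -> matters for Profile compatibility verdicts, not for this value's decode


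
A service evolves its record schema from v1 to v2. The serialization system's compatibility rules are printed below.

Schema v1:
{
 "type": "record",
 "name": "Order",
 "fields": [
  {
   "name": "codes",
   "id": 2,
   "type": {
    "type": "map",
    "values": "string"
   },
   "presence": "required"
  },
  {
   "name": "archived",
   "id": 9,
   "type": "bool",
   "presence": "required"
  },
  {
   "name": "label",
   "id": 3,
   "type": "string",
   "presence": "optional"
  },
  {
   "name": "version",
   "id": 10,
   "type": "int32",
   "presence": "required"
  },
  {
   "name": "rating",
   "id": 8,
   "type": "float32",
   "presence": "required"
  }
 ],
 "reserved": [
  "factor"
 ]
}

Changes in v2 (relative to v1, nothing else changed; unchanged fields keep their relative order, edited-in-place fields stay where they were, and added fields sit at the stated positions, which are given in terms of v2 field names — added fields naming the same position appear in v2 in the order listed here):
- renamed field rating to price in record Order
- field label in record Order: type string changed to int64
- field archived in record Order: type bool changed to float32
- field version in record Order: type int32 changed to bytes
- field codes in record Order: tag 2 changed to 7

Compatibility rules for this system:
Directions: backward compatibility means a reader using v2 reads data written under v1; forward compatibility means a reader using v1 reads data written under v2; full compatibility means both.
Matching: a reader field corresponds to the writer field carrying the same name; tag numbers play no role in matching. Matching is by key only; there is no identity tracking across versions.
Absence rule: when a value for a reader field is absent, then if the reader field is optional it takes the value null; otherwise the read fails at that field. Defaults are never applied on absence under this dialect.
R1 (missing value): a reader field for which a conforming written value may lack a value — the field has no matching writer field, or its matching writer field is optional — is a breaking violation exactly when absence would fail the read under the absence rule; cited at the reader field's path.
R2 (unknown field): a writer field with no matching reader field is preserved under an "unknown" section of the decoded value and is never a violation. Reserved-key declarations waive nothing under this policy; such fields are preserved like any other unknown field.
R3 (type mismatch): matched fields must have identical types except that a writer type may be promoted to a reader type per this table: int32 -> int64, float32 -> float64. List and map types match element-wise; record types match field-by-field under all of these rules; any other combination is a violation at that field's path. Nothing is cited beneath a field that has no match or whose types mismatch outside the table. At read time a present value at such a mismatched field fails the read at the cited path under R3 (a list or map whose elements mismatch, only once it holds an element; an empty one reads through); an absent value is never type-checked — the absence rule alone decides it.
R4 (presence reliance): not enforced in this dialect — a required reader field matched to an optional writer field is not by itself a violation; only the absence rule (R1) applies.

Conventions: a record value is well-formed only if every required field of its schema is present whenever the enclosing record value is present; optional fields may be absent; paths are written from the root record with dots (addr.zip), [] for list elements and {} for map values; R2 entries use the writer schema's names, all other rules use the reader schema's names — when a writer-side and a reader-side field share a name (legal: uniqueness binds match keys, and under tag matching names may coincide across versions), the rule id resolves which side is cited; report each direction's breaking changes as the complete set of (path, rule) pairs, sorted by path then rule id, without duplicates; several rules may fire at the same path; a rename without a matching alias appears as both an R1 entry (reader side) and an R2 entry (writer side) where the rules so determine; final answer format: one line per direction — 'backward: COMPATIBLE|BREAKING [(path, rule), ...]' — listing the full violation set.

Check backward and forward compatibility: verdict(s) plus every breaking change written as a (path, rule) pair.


backward: BREAKING [(archived, R3), (label, R3), (price, R1), (version, R3)]; forward: BREAKING [(archived, R3), (label, R3), (rating, R1), (version, R3)]

each type pair in Order: writer, then reader
backward pass over Order, reader schema v2, writer schema v1:
  codes <- codes (map<string, string> -> map<string, string>, writer required)
  archived <- archived (bool -> float32, writer required)
  label <- label (string -> int64, writer optional)
  version <- version (int32 -> bytes, writer required)
  price has no writer counterpart
  rating (writer side), unknown to reader
  rule R3 violated at archived
  rule R3 violated at label
  rule R1 violated at price
  rule R3 violated at version
  backward on Order therefore BREAKING (4)
forward pass over Order, reader schema v1, writer schema v2:
  codes <- codes (map<string, string> -> map<string, string>, writer required)
  archived <- archived (float32 -> bool, writer required)
  label <- label (int64 -> string, writer optional)
  version <- version (bytes -> int32, writer required)
  rating has no writer counterpart
  price (writer side), unknown to reader
  rule R3 violated at archived
  rule R3 violated at label
  rule R1 violated at rating
  rule R3 violated at version
  forward on Order therefore BREAKING (4)


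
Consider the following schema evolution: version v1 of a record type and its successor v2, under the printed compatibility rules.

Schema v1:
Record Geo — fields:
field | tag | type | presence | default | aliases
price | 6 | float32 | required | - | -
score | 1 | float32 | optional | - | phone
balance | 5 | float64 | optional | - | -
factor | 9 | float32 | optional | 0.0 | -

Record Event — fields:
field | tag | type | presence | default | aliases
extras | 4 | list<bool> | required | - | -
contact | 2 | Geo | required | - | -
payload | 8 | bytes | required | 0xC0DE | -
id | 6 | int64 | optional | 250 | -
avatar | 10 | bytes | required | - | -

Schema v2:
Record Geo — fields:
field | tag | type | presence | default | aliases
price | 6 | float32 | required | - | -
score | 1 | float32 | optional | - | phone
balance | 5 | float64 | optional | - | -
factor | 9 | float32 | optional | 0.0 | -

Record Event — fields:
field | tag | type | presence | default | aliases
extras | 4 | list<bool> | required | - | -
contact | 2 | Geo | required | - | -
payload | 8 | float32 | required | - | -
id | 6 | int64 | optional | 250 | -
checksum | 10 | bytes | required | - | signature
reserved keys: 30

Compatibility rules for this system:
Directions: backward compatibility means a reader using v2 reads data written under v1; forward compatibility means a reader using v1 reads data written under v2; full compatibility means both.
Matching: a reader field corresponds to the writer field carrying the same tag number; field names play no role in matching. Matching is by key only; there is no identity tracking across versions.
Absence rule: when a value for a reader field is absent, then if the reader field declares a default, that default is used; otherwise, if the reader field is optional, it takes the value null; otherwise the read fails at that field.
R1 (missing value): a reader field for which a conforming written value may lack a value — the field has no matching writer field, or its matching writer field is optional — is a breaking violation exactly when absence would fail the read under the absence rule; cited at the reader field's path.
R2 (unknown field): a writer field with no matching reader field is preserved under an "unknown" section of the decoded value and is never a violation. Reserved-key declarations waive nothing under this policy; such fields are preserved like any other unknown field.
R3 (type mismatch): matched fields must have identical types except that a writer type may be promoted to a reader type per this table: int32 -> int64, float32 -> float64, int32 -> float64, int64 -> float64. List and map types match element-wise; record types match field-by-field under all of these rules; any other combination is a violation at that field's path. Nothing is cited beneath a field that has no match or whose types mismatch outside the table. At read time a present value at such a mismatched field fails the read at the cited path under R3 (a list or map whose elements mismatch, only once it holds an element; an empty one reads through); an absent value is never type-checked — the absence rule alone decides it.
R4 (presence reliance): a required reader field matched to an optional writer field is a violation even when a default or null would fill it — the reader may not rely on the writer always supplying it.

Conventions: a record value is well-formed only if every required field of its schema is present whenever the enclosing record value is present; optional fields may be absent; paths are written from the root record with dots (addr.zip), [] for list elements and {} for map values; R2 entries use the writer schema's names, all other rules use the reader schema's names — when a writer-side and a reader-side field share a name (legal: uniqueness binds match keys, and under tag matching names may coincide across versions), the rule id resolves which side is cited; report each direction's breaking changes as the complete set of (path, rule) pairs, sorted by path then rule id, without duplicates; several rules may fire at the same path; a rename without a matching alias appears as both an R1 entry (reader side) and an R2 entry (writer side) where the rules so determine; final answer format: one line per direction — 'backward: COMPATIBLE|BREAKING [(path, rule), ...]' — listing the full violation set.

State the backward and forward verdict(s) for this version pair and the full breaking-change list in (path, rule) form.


each type pair in Event: writer, then reader
backward for Event (reader v2, writer v1):
  list<bool> -> list<bool>, writer required: extras aligns to extras
  Geo -> Geo, writer required: contact aligns to contact
  bytes -> float32, writer required: payload aligns to payload
  int64 -> int64, writer optional: id aligns to id
  bytes -> bytes, writer required: checksum aligns to avatar
  float32 -> float32, writer required: contact.price aligns to contact.price
  float32 -> float32, writer optional: contact.score aligns to contact.score
  float64 -> float64, writer optional: contact.balance aligns to contact.balance
  float32 -> float32, writer optional: contact.factor aligns to contact.factor
  breaking: (payload, R3)
  backward on Event therefore BREAKING (1)
forward for Event (reader v1, writer v2):
  list<bool> -> list<bool>, writer required: extras aligns to extras
  Geo -> Geo, writer required: contact aligns to contact
  float32 -> bytes, writer required: payload aligns to payload
  int64 -> int64, writer optional: id aligns to id
  bytes -> bytes, writer required: avatar aligns to checksum
  float32 -> float32, writer required: contact.price aligns to contact.price
  float32 -> float32, writer optional: contact.score aligns to contact.score
  float64 -> float64, writer optional: contact.balance aligns to contact.balance
  float32 -> float32, writer optional: contact.factor aligns to contact.factor
  breaking: (payload, R3)
  forward on Event therefore BREAKING (1)

backward: BREAKING [(payload, R3)]; forward: BREAKING [(payload, R3)]


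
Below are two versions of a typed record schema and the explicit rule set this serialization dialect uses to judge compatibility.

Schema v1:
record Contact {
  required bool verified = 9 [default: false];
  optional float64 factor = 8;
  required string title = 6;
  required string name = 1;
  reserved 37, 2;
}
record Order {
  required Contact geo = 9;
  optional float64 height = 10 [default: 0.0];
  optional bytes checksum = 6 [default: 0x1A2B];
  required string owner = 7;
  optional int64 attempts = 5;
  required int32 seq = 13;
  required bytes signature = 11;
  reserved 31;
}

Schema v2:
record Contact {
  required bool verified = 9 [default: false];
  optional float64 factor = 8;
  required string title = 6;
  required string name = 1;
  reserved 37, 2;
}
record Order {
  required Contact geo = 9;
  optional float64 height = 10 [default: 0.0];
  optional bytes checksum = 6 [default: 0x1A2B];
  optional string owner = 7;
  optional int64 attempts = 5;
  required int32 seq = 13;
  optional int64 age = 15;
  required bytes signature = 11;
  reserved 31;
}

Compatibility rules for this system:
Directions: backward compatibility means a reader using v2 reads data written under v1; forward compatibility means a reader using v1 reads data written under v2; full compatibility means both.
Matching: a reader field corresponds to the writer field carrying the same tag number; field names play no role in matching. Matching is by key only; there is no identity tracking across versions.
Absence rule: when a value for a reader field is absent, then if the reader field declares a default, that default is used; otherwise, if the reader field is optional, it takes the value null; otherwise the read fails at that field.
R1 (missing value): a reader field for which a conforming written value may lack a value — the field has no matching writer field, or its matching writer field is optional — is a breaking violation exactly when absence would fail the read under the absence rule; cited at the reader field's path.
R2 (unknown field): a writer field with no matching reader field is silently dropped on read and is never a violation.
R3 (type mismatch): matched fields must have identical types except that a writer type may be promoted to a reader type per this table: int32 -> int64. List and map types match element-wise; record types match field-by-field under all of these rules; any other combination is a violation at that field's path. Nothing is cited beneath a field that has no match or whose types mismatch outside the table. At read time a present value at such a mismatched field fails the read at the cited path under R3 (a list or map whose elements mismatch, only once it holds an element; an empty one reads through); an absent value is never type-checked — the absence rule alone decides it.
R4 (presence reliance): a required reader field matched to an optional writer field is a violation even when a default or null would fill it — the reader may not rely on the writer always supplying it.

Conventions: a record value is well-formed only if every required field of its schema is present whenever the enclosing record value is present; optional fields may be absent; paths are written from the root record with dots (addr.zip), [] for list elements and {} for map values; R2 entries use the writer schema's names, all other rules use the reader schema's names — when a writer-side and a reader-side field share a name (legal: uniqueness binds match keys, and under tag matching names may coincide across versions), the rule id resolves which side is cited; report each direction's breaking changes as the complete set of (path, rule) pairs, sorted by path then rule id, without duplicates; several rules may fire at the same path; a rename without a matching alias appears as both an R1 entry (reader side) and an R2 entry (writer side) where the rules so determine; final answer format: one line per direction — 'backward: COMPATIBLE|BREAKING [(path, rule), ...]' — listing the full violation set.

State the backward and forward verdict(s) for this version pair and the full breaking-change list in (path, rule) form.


the writer's type comes first in each Order pair
backward pass over Order, reader schema v2, writer schema v1:
  Contact -> Contact, writer required: geo aligns to geo
  float64 -> float64, writer optional: height aligns to height
  bytes -> bytes, writer optional: checksum aligns to checksum
  string -> string, writer required: owner aligns to owner
  int64 -> int64, writer optional: attempts aligns to attempts
  int32 -> int32, writer required: seq aligns to seq
  no writer field matches reader age
  bytes -> bytes, writer required: signature aligns to signature
  bool -> bool, writer required: geo.verified aligns to geo.verified
  float64 -> float64, writer optional: geo.factor aligns to geo.factor
  string -> string, writer required: geo.title aligns to geo.title
  string -> string, writer required: geo.name aligns to geo.name
  => no violations; backward on Order: COMPATIBLE
forward pass over Order, reader schema v1, writer schema v2:
  Contact -> Contact, writer required: geo aligns to geo
  float64 -> float64, writer optional: height aligns to height
  bytes -> bytes, writer optional: checksum aligns to checksum
  string -> string, writer optional: owner aligns to owner
  int64 -> int64, writer optional: attempts aligns to attempts
  int32 -> int32, writer required: seq aligns to seq
  bytes -> bytes, writer required: signature aligns to signature
  leftover writer field: age
  bool -> bool, writer required: geo.verified aligns to geo.verified
  float64 -> float64, writer optional: geo.factor aligns to geo.factor
  string -> string, writer required: geo.title aligns to geo.title
  string -> string, writer required: geo.name aligns to geo.name
  rule R1 violated at owner
  rule R4 violated at owner
  => 2 violation(s): forward is BREAKING for Order

backward: COMPATIBLE []; forward: BREAKING [(owner, R1), (owner, R4)]


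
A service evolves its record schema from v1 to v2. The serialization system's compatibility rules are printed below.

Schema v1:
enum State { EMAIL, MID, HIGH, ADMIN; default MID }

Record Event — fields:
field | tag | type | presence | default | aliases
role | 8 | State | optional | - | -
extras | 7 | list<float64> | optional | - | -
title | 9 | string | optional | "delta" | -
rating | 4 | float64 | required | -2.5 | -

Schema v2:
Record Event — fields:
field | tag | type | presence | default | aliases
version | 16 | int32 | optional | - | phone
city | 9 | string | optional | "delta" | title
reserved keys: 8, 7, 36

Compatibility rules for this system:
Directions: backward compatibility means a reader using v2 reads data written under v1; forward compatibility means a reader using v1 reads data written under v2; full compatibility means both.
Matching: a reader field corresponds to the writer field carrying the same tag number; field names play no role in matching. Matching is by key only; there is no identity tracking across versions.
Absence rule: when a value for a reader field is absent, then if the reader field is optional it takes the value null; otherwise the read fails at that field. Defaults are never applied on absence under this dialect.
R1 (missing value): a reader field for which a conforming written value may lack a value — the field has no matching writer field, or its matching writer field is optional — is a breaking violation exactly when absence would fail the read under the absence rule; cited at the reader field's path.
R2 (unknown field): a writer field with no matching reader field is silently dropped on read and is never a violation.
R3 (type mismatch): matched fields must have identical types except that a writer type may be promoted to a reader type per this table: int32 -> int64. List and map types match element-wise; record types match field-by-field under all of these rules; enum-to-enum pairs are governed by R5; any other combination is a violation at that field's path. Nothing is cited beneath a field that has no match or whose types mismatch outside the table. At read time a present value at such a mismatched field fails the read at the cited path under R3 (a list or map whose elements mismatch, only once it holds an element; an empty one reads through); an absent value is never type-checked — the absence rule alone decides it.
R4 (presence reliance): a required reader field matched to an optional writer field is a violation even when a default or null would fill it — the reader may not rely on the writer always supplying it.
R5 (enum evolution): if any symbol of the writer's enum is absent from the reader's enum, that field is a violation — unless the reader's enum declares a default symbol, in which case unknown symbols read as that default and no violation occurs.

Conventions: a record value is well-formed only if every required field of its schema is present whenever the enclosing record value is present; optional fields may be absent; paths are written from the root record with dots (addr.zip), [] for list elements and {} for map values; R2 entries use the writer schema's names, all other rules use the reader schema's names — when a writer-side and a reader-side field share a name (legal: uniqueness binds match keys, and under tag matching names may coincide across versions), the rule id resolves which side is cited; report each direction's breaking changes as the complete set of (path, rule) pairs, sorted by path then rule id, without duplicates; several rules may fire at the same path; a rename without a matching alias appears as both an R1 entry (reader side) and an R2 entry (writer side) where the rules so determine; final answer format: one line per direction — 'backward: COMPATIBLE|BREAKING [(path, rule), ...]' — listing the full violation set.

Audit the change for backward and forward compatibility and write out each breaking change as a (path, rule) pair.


backward: COMPATIBLE []; forward: BREAKING [(rating, R1)]

in Event below, arrows point writer -> reader
backward for Event (reader v2, writer v1):
  version has no writer counterpart
  writer optional, string -> string: reader city maps from writer title
  writer field role has no reader counterpart
  writer field extras has no reader counterpart
  writer field rating has no reader counterpart
  => no violations; backward on Event: COMPATIBLE
forward for Event (reader v1, writer v2):
  role has no writer counterpart
  extras has no writer counterpart
  writer optional, string -> string: reader title maps from writer city
  rating has no writer counterpart
  writer field version has no reader counterpart
  R1 fires at rating
  => 1 violation(s): forward is BREAKING for Event


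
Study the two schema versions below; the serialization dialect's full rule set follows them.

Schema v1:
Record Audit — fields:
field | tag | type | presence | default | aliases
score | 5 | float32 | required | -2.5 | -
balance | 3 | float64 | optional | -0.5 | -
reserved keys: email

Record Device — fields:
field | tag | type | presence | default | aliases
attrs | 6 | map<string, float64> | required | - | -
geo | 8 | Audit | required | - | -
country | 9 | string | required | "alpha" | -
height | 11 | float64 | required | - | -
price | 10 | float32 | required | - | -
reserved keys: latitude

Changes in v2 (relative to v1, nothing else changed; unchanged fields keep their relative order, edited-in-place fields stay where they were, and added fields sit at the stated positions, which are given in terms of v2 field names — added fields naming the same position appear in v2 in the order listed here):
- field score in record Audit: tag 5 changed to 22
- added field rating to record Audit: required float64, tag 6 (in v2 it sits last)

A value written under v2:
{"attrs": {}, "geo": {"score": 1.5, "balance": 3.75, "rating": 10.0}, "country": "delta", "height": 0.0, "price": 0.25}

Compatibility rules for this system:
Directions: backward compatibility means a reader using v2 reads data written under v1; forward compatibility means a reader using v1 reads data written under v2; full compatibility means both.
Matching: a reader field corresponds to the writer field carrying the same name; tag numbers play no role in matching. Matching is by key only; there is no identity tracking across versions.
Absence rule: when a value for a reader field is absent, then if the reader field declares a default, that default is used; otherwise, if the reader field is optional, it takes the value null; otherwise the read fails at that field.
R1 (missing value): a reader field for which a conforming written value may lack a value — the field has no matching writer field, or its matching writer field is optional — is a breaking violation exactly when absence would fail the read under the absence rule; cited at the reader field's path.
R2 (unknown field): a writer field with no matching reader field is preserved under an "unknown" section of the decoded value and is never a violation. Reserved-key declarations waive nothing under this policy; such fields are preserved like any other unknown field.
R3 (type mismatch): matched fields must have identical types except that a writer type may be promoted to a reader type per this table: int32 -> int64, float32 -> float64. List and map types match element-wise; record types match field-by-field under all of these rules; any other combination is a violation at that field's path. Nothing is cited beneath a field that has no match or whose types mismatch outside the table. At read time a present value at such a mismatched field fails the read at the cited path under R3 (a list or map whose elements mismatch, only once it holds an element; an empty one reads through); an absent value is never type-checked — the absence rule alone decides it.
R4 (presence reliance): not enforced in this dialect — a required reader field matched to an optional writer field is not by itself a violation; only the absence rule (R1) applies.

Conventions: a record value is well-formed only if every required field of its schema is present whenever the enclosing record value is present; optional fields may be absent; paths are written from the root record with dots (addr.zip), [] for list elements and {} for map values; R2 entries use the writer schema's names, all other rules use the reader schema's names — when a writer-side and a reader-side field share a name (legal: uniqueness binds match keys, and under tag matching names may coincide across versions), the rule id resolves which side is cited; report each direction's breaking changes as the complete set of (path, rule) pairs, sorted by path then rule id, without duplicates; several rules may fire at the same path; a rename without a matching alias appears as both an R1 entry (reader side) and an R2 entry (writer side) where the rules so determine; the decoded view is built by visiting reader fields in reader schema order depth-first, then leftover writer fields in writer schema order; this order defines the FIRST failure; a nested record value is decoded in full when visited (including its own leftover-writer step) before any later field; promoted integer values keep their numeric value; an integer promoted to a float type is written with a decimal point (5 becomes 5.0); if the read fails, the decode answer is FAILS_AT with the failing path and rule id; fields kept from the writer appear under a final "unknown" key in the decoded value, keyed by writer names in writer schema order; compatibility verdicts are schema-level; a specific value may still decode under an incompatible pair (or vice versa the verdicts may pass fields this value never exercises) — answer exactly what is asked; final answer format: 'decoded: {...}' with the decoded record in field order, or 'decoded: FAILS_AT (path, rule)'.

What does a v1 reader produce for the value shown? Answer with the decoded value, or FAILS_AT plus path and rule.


each type pair in Device: writer, then reader
decode (reader v1):
  attrs := {}
  geo.score := 1.5
  geo.balance := 3.75
  writer geo.rating: kept under "unknown"
  country := "delta"
  height := 0.0
  price := 0.25
  => decoded: {"attrs": {}, "geo": {"score": 1.5, "balance": 3.75, "unknown": {"rating": 10.0}}, "country": "delta", "height": 0.0, "price": 0.25}
diffs on Device not affecting the asked answer:
  field score in record Audit: tag 5 changed to 22 -> triggers nothing under the printed rules; the Device answer is the same either way

decoded: {"attrs": {}, "geo": {"score": 1.5, "balance": 3.75, "unknown": {"rating": 10.0}}, "country": "delta", "height": 0.0, "price": 0.25}


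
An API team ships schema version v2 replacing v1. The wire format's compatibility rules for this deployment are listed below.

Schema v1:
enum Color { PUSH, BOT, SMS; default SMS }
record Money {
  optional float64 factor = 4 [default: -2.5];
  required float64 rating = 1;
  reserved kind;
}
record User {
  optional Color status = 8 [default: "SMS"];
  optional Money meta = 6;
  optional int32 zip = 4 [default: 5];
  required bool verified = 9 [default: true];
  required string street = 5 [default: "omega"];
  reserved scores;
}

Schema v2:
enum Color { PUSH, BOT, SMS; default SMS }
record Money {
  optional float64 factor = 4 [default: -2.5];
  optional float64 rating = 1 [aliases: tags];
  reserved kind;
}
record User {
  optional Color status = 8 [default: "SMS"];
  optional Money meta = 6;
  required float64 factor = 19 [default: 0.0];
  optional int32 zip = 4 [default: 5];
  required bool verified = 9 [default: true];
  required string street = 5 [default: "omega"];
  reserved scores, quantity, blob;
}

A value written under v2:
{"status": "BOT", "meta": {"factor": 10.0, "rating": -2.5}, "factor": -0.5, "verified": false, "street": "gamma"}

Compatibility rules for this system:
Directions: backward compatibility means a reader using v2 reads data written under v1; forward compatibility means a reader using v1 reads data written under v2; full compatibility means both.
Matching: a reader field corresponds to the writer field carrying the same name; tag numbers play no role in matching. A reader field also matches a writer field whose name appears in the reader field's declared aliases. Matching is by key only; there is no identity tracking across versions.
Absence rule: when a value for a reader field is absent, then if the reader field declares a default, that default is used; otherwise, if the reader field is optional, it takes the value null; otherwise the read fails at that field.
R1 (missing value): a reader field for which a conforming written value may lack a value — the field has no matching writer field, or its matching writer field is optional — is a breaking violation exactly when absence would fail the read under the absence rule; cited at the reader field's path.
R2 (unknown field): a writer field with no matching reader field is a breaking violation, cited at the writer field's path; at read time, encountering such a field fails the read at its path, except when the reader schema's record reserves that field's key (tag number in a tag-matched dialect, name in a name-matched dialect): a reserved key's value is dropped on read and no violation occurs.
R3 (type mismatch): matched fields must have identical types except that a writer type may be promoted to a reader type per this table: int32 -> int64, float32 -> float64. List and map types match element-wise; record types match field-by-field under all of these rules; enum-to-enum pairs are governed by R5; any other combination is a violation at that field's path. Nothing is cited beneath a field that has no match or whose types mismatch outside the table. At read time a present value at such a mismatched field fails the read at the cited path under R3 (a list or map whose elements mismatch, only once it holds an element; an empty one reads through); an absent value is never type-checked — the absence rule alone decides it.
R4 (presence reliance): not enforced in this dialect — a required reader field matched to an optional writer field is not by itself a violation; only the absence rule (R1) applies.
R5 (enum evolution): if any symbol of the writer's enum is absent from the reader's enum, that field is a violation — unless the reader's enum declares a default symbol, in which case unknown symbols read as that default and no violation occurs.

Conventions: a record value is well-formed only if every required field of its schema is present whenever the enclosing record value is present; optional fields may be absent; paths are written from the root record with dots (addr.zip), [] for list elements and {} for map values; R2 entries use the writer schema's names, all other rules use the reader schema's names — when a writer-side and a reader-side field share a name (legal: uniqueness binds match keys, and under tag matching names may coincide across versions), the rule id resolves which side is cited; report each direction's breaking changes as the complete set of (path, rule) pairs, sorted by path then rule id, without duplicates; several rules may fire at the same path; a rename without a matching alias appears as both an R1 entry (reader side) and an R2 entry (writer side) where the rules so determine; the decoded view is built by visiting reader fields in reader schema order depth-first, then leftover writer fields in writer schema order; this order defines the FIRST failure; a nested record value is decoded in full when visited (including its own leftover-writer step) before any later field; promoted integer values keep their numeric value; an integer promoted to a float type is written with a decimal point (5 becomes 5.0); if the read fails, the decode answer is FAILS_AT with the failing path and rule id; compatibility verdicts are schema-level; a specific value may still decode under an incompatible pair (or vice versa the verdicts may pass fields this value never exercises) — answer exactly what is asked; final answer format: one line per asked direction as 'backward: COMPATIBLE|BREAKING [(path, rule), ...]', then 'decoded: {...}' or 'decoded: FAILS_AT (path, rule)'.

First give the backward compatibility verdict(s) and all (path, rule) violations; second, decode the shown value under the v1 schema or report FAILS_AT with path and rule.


backward: COMPATIBLE []; decoded: FAILS_AT (factor, R2)

arrows below run writer -> reader for User
backward analysis of User with v2 as reader and v1 as writer:
  writer optional, Color -> Color: reader status maps from writer status
  writer optional, Money -> Money: reader meta maps from writer meta
  factor: no writer match
  writer optional, int32 -> int32: reader zip maps from writer zip
  writer required, bool -> bool: reader verified maps from writer verified
  writer required, string -> string: reader street maps from writer street
  writer optional, float64 -> float64: reader meta.factor maps from writer meta.factor
  writer required, float64 -> float64: reader meta.rating maps from writer meta.rating
  => no violations; backward on User: COMPATIBLE
migrating the User value to v1:
  status := "BOT"
  meta.factor := 10.0
  meta.rating := -2.5
  zip := 5 (absent -> default)
  verified := false
  street := "gamma"
  read fails at factor under R2 (unknown field)
  => FAILS_AT (factor, R2)
diffs on User not affecting the asked answer:
  field rating in record Money: required changed to optional -> fires only in the forward direction of User, which is not asked here
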